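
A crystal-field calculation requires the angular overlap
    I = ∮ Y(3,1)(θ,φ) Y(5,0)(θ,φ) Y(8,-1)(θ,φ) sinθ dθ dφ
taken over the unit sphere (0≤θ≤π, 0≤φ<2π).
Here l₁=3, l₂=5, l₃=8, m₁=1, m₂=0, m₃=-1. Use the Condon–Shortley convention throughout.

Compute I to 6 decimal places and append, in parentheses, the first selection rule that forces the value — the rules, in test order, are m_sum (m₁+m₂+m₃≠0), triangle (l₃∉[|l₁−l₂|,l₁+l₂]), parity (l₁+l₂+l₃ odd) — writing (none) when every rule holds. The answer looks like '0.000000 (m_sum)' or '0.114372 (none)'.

Rules hold: Σm=0, L=16 even, 2≤8≤8.
N = 7·11·17 = 1309
Δ = 0!·6!·10!/17! = 1/136136
Racah Σ t=0..0: t=0:+1/518400 = 1/518400
⇒ 3j(3 5 8; 0 0 0)² = 56/2431, sgn +1
Racah Σ t=0..0: t=0:+1/691200 = 1/691200
⇒ 3j(3 5 8; 1 0 -1)² = 189/9724, sgn -1
4πI² = N·(3j₀)²·(3jₘ)² = 18522/31603
I = -1·√(0.586084/4π) = -0.21596076
No selection rule forces the value: the integral is nonzero (none).

-0.215961 (none)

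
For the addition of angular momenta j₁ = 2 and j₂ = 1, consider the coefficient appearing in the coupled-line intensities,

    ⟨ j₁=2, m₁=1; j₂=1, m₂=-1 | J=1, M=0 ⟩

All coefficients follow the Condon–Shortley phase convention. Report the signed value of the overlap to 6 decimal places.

+0.547723  (= +√(3/10))

triangle: 2!·2!·0!/5! = 4/120
(j±m)!: 3!·1!·0!·2!·1!·1! = 12
prefactor² = (2J+1)·Δ·N² = 6/5
  k=0: +1/(0!·2!·1!·0!·1!·0!) = 1/2
Σ = 1/2  ⇒  CG² = 6/5·(1/2)² = 3/10
CG = +√(3/10) = +0.547723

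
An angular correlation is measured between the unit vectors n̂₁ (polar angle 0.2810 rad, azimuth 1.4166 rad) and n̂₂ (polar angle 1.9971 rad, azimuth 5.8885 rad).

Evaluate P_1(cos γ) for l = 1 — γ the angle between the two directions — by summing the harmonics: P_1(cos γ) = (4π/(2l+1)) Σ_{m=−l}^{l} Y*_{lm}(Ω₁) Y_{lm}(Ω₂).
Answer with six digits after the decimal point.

-0.457429

Summing Y*_{l m}(θ₁,φ₁)·Y_{l m}(θ₂,φ₂) over m ∈ [−1, 1]; prefactor 4π/(2·1+1) = 4.188790:
  term(m=-1) = (-0.007179, 0.029272)   from Y*(Ω₁)=(0.014715, 0.094674), Y(Ω₂)=(0.290387, 0.120959)
  term(m=+0) = (-0.094846, 0.000000)   from Y*(Ω₁)=(0.469439, -0.000000), Y(Ω₂)=(-0.202041, 0.000000)
  term(m=+1) = (-0.007179, -0.029272)   from Y*(Ω₁)=(-0.014715, 0.094674), Y(Ω₂)=(-0.290387, 0.120959)
Σ over m = (-0.109203, 0.000000); ×(4π/3) → (-0.457429, 0.000000). Real part: -0.457429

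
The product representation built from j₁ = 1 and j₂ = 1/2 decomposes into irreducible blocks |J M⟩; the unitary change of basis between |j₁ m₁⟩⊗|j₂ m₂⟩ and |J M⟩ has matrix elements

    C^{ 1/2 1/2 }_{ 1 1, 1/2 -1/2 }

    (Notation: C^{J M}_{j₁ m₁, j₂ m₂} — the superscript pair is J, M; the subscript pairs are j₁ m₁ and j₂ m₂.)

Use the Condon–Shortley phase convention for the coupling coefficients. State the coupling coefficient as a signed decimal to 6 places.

+0.816497

triangle: 1!×1!×0!/3! = 1/6
(j±m)!: 2!×0!×0!×1!×1!×0! = 2
prefactor² = (2J+1)×Δ×N² = 2/3
  k=0: +1/(0!×1!×0!×0!×1!×0!) = 1
Σ = 1  ⇒  CG² = 2/3×1² = 2/3
CG = +√(2/3) = +0.816497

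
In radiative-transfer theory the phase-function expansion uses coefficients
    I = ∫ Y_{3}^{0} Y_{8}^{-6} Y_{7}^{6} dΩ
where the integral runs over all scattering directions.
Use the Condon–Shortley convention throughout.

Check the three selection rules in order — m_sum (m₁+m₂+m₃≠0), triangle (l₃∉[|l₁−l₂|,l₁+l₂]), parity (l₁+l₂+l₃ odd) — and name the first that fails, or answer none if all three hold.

none

azimuthal sum: 0 − 6 + 6 = 0  ✓
5 ≤ 7 ≤ 11 (triangle on l)  ✓
L = 3 + 8 + 7 = 18 (even)  ✓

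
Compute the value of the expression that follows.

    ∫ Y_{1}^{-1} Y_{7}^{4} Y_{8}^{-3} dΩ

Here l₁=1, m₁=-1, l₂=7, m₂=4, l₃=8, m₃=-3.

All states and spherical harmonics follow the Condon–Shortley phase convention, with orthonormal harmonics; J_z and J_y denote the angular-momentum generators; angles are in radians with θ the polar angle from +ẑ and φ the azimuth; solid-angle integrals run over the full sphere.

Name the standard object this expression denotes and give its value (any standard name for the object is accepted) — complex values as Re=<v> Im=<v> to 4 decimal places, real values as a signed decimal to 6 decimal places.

This is a Gaunt coefficient — the integral of a triple product of spherical harmonics over the sphere.
m-sum 0 ✓  L=16 even ✓  6≤8≤8 ✓
Π(2lᵢ+1) = 3×15×17 = 765
triangle coeff Δ(1,7,8) = 1/2040
Σ_t [0,0]: t=0:+1/25401600 = 1/25401600
(3j)²=8/255 [(1 7 8; 0 0 0)], sign=+1
Σ_t [0,0]: t=0:+1/479001600 = 1/479001600
(3j)²=1/204 [(1 7 8; -1 4 -3)], sign=-1
⇒ 4πI² = 2/17
I = (-1)√(2/17/(4π)) = -0.09675772

Gaunt coefficient, -0.096758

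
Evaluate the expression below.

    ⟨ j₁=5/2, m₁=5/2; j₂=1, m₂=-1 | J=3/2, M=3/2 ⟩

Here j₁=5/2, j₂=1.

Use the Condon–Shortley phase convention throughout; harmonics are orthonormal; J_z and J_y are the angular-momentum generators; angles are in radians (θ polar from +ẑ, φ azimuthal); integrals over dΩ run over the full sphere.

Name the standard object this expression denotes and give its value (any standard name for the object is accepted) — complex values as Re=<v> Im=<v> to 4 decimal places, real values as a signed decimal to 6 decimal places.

Clebsch–Gordan coefficient, +√(2/3) ≈ +0.816497

This is a Clebsch–Gordan (vector-coupling) coefficient.
j₁+j₂−J=2  J+j₁−j₂=3  J−j₁+j₂=0  j₁+j₂+J+1=6
(j₁±m₁, j₂±m₂, J±M) = (5,0,0,2,3,0)
P² = 96
sum k=0..0:
  [0] +1/12 = 1/12
S = 1/12
C² = P²·S² = 2/3 ; C = +0.816497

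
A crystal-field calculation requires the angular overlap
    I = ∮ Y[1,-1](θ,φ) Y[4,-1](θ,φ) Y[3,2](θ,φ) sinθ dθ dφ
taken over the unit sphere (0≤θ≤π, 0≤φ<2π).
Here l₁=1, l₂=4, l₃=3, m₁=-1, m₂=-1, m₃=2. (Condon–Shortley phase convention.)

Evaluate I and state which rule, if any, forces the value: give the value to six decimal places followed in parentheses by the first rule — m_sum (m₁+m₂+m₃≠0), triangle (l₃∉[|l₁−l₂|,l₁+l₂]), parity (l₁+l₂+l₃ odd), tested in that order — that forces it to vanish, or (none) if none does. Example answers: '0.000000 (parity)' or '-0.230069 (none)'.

Checks pass: Σm=0; 8 even; l₃=3∈[3,5].
(2·1+1)(2·4+1)(2·3+1) = 189
Δ: 2! 0! 6! / 9! → 1/252
sum: t=1:−1/36 = -1/36
3j²(1 4 3; 0 0 0) = Δ·Π!·Σ² = 4/63  (sign +1)
sum: t=2:+1/240 = 1/240
3j²(1 4 3; -1 -1 2) = Δ·Π!·Σ² = 1/84  (sign -1)
combine: 4πI² = 189·4/63·1/84 = 1/7
take √, sign -1: I = -0.10662181
No selection rule forces the value: the integral is nonzero (none).

-0.106622 (none)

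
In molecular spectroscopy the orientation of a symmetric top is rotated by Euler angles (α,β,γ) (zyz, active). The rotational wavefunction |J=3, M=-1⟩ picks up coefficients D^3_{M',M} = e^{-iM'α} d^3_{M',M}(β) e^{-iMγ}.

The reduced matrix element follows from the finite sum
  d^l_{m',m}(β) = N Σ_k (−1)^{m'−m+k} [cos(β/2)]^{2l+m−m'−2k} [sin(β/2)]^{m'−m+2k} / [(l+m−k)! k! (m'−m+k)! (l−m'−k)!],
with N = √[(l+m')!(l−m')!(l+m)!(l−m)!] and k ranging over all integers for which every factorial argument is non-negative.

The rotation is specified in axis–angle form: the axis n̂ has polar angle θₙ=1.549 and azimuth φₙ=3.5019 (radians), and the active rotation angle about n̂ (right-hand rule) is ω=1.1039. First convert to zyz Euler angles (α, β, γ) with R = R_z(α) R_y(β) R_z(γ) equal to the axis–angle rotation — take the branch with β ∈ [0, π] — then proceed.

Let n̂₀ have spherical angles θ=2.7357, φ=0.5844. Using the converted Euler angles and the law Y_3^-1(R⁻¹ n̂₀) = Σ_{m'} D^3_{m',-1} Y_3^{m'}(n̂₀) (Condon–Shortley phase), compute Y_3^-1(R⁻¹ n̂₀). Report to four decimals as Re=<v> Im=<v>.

Axis–angle → zyz. n̂ = (sinθₙcosφₙ, sinθₙsinφₙ, cosθₙ) = (-0.935566, -0.352478, +0.021795), ω = 1.1039.
R = I cosω + sinω [n̂]ₓ + (1−cosω) n̂n̂ᵀ gives
  R = [+0.931421, +0.161871, -0.325965; +0.200795, +0.518435, +0.831208; +0.303540, -0.839656, +0.450378]
β = atan2(√(R₁₃²+R₂₃²), R₃₃) = 1.103607; α = atan2(R₂₃, R₁₃) mod 2π = 1.944524; γ = atan2(R₃₂, −R₃₁) mod 2π = 4.365502
Need the full column D^3_{m',-1} for m'=−3..3 at α=1.9445, β=1.1036, γ=4.3655.
cos(β/2)=0.851580, sin(β/2)=0.524224
d^3_{-3,-1}: single k=2 term ⇒ +0.559735;  D = -0.400162-0.391373i
d^3_{-2,-1}: k∈[1..2] ⇒ +0.742412 -0.562675 = +0.179737;  D = -0.070087+0.165509i
d^3_{-1,-1}: k∈[0..2] ⇒ +0.381376 -1.156183 +0.328602 = -0.446204;  D = -0.446043-0.011975i
d^3_{0,-1}: k∈[0..2] ⇒ -0.813272 +0.924570 -0.116789 = -0.005491;  D = +0.001867+0.005164i
d^3_{1,-1}: k∈[0..2] ⇒ +0.867137 -0.438136 +0.020754 = +0.449755;  D = -0.337946+0.296769i
d^3_{2,-1}: k∈[0..1] ⇒ -0.562675 +0.106613 = -0.456062;  D = -0.405269-0.209164i
d^3_{3,-1}: single k=0 term ⇒ +0.212112;  D = +0.021751-0.210994i
Y_3^{m'}(θ=2.7357,φ=0.5844) and Σ D·Y over m':
  (-0.4002-0.3914i)·(-0.0047-0.0253i)  (-0.0701+0.1655i)·(-0.0573+0.1347i)  (-0.4460-0.0120i)·(+0.3428-0.2267i)  (+0.0019+0.0052i)·(-0.4185+0.0000i)  (-0.3379+0.2968i)·(-0.3428-0.2267i)  (-0.4053-0.2092i)·(-0.0573-0.1347i)  (+0.0218-0.2110i)·(+0.0047-0.0253i)
Y_3^-1(R⁻¹ n̂) = -0.009759+0.127814i

Re=-0.0098 Im=0.1278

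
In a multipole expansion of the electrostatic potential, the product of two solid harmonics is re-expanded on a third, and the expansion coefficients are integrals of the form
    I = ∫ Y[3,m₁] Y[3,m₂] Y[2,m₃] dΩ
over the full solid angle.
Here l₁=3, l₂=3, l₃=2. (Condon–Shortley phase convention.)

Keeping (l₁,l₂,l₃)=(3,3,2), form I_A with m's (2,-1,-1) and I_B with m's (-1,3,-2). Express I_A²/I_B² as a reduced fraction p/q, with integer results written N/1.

3/2

Same 3,3,2: normalisation and zero-m 3j drop out of the ratio.
A: Δ: 4! 2! 2! / 9! → 1/3780; sum: t=0:+1/48 t=1:−1/12 = -1/16; 3j²(3 3 2; 2 -1 -1) = Δ·Π!·Σ² = 1/28  (sign +1)
B: Δ: 4! 2! 2! / 9! → 1/3780; sum: t=4:+1/96 = 1/96; 3j²(3 3 2; -1 3 -2) = Δ·Π!·Σ² = 1/42  (sign +1)
I_A²/I_B² = (1/28)/(1/42) = 3/2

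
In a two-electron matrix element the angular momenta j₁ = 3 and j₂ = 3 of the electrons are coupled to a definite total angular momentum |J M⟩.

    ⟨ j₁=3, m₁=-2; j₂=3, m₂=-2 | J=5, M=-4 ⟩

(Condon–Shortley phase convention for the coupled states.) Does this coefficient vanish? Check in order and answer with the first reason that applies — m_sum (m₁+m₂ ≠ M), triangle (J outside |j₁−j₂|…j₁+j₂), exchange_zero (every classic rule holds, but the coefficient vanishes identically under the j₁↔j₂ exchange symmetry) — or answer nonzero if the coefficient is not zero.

exchange_zero

m-sum: m₁+m₂ = -2+(-2) = -4, M = -4  ✓
triangle: |j₁−j₂| = 0 ≤ J = 5 ≤ j₁+j₂ = 6  ✓
exchange: j₁=j₂ and m₁=m₂, and (−1)^(j₁+j₂−J) = (−1)^1 = −1 forces ⟨j₁m₁;j₂m₂|JM⟩ = −⟨j₂m₂;j₁m₁|JM⟩ = −⟨j₁m₁;j₂m₂|JM⟩ ⇒ the coefficient vanishes identically
Racah sum check: Σ_k collapses to 0 ⇒ CG = 0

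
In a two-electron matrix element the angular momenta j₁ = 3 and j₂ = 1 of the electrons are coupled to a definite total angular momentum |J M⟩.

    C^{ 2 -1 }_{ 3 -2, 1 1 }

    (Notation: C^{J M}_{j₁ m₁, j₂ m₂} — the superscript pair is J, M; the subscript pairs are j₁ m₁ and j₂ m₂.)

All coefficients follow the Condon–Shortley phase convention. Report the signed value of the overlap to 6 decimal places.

+√(10/21) = +0.690066

√[5·2!4!0!/7! · 1!5!2!0!1!3!] = √(480/7)
  +(−1)^2/∏(2,0,3,0,1,0)! = 1/12  (running 1/12)
⟨..|..⟩ = √(480/7)·(1/12) = +0.690066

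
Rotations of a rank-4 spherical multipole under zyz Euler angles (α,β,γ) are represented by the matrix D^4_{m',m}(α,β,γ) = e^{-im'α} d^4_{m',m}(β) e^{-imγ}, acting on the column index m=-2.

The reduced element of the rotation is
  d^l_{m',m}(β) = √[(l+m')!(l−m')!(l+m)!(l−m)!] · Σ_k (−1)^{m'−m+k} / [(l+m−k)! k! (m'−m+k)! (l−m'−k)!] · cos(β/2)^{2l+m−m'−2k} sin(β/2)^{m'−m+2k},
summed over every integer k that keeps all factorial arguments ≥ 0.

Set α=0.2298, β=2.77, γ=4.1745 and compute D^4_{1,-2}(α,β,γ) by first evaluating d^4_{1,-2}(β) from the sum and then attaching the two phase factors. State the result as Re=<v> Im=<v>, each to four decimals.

Re=0.1505 Im=-0.5543

D^4_{1,-2}(0.2298,2.7700,4.1745) = e^{-i·1·0.2298}·d^4_{1,-2}(2.7700)·e^{-i·-2·4.1745}. Compute d first:
Half-angle: c=0.184729, s=0.982789. N=√(120·6·2·720)=1018.233765
k: max(0,(-2)−(1))=0 … min(4+(-2),4−(1))=2
  k=0: (−1)^3·1018.2338/(72)·0.1847^5·0.9828^3 = -0.002888
  k=1: (−1)^4·1018.2338/(48)·0.1847^3·0.9828^5 = +0.122607
  k=2: (−1)^5·1018.2338/(240)·0.1847^1·0.9828^7 = -0.694057
d^4_{1,-2}(2.7700) = -0.002888 +0.122607 -0.694057 = -0.574338
D = (+0.973712-0.227783i)·(-0.574338)·(-0.475048+0.879960i) = +0.150545-0.554256i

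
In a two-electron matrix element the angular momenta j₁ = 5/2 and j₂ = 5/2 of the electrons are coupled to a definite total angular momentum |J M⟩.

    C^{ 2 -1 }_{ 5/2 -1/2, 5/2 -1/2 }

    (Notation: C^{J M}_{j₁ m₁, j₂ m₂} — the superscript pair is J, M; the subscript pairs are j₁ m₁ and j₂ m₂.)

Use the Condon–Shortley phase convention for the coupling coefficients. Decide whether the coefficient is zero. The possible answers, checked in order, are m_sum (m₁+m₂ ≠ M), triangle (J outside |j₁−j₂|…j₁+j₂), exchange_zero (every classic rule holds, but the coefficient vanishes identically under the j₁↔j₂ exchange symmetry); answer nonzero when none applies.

m-sum: m₁+m₂ = -1/2+(-1/2) = -1, M = -1  ✓
triangle: |j₁−j₂| = 0 ≤ J = 2 ≤ j₁+j₂ = 5  ✓
exchange: j₁=j₂ and m₁=m₂, and (−1)^(j₁+j₂−J) = (−1)^3 = −1 forces ⟨j₁m₁;j₂m₂|JM⟩ = −⟨j₂m₂;j₁m₁|JM⟩ = −⟨j₁m₁;j₂m₂|JM⟩ ⇒ the coefficient vanishes identically
Racah sum check: Σ_k collapses to 0 ⇒ CG = 0

exchange_zero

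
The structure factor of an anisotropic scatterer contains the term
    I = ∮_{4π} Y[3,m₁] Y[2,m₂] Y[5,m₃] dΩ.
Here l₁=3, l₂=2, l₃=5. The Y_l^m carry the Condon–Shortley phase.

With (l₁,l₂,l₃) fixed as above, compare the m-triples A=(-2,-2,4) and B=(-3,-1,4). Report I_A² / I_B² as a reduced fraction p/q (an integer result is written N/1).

3/2

Shared (l₁,l₂,l₃)=(3,2,5): N and (l;000)² cancel in I_A²/I_B².
A: Δ = 0!·6!·4!/11! = 1/2310; Racah Σ t=0..0: t=0:+1/2880 = 1/2880; ⇒ 3j(3 2 5; -2 -2 4)² = 3/55, sgn -1
B: Δ = 0!·6!·4!/11! = 1/2310; Racah Σ t=0..0: t=0:+1/4320 = 1/4320; ⇒ 3j(3 2 5; -3 -1 4)² = 2/55, sgn -1
I_A²/I_B² = (3/55)/(2/55) = 3/2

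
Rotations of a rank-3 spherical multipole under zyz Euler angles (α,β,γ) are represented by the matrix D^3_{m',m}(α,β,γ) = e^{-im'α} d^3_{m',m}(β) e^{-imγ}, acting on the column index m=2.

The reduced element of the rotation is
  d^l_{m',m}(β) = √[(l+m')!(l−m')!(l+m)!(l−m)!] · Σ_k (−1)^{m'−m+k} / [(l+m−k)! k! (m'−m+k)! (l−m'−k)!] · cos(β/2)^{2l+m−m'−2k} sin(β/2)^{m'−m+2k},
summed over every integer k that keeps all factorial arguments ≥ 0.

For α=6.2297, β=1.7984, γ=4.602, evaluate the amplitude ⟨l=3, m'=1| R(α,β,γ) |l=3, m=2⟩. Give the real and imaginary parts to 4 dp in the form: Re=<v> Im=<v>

Re=0.4814 Im=0.1354

First d^3_{1,2}(β=1.7984), then the phase factors e^{-i(1)α} and e^{-i(2)γ}:
With c≡cos(β/2)=0.622236 and s≡sin(β/2)=0.782829, N=[24·2·120·1]^{1/2}=75.894664
The bounds max(0,m−m')=1 and min(l+m,l−m')=2 give 2 terms
  k=1: (−1)^0·75.8947/(24)·0.6222^5·0.7828^1 = +0.230911
  k=2: (−1)^1·75.8947/(12)·0.6222^3·0.7828^3 = -0.730967
d^3_{1,2}(1.7984) = +0.230911 -0.730967 = -0.500056
Attach z-rotation phases: D = e^{-i(1)(6.2297)}·(-0.500056)·e^{-i(2)(4.6020)} = +0.481366+0.135434i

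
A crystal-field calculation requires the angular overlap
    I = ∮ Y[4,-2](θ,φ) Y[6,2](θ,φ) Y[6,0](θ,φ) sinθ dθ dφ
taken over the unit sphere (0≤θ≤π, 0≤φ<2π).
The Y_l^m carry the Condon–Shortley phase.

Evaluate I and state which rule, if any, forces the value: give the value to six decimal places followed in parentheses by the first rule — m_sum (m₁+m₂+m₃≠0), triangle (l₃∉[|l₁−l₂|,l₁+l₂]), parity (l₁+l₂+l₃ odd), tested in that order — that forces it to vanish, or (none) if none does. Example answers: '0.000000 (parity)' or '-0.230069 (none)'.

-0.107540 (none)

Checks pass: Σm=0; 16 even; l₃=6∈[2,10].
(2·4+1)(2·6+1)(2·6+1) = 1521
Δ: 4! 4! 8! / 17! → 1/15315300
sum: t=0:+1/829440 t=1:−1/25920 t=2:+1/9216 t=3:−1/25920 t=4:+1/829440 = 7/207360
3j²(4 6 6; 0 0 0) = Δ·Π!·Σ² = 28/2431  (sign +1)
sum: t=2:+1/138240 t=3:−1/25920 t=4:+1/55296 = -11/829440
3j²(4 6 6; -2 2 0) = Δ·Π!·Σ² = 11/1326  (sign -1)
combine: 4πI² = 1521·28/2431·11/1326 = 42/289
take √, sign -1: I = -0.10754019
No selection rule forces the value: the integral is nonzero (none).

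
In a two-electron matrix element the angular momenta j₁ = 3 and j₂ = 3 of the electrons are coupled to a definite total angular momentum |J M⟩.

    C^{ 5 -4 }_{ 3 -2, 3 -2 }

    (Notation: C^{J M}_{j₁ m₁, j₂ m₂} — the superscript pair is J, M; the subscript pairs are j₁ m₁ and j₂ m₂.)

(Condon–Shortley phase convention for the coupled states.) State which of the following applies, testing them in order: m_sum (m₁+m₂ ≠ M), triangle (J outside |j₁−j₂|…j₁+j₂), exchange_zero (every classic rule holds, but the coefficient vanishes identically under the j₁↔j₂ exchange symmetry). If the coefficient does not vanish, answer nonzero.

m-sum: m₁+m₂ = -2+(-2) = -4, M = -4  ✓
triangle: |j₁−j₂| = 0 ≤ J = 5 ≤ j₁+j₂ = 6  ✓
exchange: j₁=j₂ and m₁=m₂, and (−1)^(j₁+j₂−J) = (−1)^1 = −1 forces ⟨j₁m₁;j₂m₂|JM⟩ = −⟨j₂m₂;j₁m₁|JM⟩ = −⟨j₁m₁;j₂m₂|JM⟩ ⇒ the coefficient vanishes identically
Racah sum check: Σ_k collapses to 0 ⇒ CG = 0

exchange_zero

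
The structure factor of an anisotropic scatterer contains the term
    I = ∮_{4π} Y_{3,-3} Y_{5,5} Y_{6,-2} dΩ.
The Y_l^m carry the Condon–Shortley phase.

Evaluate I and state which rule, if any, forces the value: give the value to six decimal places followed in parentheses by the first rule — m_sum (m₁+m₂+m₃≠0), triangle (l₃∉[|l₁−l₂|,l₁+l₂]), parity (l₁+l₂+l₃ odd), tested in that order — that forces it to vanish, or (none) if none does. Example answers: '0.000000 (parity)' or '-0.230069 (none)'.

Rules hold: Σm=0, L=14 even, 2≤6≤8.
N = 7·11·13 = 1001
Δ = 2!·4!·8!/15! = 1/675675
Racah Σ t=0..2: t=0:+1/8640 t=1:−1/2304 t=2:+1/8640 = -7/34560
⇒ 3j(3 5 6; 0 0 0)² = 7/429, sgn -1
Racah Σ t=2..2: t=2:+1/1935360 = 1/1935360
⇒ 3j(3 5 6; -3 5 -2)² = 1/1001, sgn +1
4πI² = N·(3j₀)²·(3jₘ)² = 7/429
I = -1·√(0.016317/4π) = -0.03603425
No selection rule forces the value: the integral is nonzero (none).

-0.036034 (none)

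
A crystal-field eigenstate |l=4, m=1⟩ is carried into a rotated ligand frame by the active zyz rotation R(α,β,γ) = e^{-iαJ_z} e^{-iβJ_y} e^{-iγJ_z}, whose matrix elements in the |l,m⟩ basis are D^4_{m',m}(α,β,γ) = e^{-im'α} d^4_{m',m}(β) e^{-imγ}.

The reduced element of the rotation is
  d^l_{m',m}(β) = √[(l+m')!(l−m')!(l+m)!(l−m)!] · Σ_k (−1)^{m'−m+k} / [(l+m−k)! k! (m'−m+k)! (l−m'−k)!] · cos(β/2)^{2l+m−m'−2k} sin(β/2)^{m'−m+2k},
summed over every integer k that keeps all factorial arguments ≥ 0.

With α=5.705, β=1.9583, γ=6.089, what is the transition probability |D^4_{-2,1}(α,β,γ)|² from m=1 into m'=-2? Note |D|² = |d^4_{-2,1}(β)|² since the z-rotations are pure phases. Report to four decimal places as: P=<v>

P=0.1378

First d^4_{-2,1}(β=1.9583), then the phase factors e^{-i(-2)α} and e^{-i(1)γ}:
Half-angle: c=0.557728, s=0.830024. N=√(2·720·120·6)=1018.233765
The bounds max(0,m−m')=3 and min(l+m,l−m')=5 give 3 terms
  k=3: (−1)^0·1018.2338/(72)·0.5577^5·0.8300^3 = +0.436415
  k=4: (−1)^1·1018.2338/(48)·0.5577^3·0.8300^5 = -1.449861
  k=5: (−1)^2·1018.2338/(240)·0.5577^1·0.8300^7 = +0.642232
d^4_{-2,1}(1.9583) = +0.436415 -1.449861 +0.642232 = -0.371214
|D^4_{-2,1}|² = |d^4_{-2,1}(β)|² = (-0.371214)² = 0.137800 (the z-rotation phases have unit modulus)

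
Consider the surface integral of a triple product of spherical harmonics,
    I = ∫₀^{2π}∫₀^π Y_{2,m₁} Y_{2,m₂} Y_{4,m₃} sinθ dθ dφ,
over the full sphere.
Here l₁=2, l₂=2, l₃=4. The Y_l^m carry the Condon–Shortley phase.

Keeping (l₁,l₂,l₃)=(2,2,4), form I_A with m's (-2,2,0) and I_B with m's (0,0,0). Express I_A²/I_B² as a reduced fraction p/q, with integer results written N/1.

1/36

Same 2,2,4: normalisation and zero-m 3j drop out of the ratio.
A: Δ: 0! 4! 4! / 9! → 1/630; sum: t=0:+1/576 = 1/576; 3j²(2 2 4; -2 2 0) = Δ·Π!·Σ² = 1/630  (sign +1)
B: Δ: 0! 4! 4! / 9! → 1/630; sum: t=0:+1/16 = 1/16; 3j²(2 2 4; 0 0 0) = Δ·Π!·Σ² = 2/35  (sign +1)
I_A²/I_B² = (1/630)/(2/35) = 1/36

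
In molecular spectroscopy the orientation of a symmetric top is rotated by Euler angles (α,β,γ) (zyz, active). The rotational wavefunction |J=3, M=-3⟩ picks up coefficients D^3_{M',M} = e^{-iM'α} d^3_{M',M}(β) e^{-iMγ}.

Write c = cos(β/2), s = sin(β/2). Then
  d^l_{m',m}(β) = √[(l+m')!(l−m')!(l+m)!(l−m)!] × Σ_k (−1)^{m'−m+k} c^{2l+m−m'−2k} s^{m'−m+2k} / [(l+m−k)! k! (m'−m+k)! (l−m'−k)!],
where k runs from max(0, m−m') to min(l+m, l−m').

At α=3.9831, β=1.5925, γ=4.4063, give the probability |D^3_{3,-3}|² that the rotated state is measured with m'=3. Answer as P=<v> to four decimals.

First d^3_{3,-3}(β=1.5925), then the phase factors e^{-i(3)α} and e^{-i(-3)γ}:
With c≡cos(β/2)=0.699392 and s≡sin(β/2)=0.714738, N=[720·1·1·720]^{1/2}=720.000000
k: max(0,(-3)−(3))=0 … min(3+(-3),3−(3))=0
  k=0: (−1)^6·720.0000/(720)·0.6994^0·0.7147^6 = +0.133316
d^3_{3,-3}(1.5925) = +0.133316
|D^3_{3,-3}|² = |d^3_{3,-3}(β)|² = (+0.133316)² = 0.017773 (the z-rotation phases have unit modulus)

P=0.0178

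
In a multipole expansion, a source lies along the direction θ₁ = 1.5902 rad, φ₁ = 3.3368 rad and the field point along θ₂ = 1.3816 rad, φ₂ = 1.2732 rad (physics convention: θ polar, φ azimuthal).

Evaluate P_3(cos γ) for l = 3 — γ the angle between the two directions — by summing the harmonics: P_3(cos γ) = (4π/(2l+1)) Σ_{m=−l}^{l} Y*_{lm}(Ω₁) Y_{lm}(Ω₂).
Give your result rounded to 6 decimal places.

0.445711

Addition theorem: P_3(cos γ) = (4π/7) Σ_m Y*_{lm}(Ω₁) Y_{lm}(Ω₂), m = −3…3:
  m=-3: Y*=-0.34750 - 0.23048j  Y=-0.30786 + 0.24794j  product 0.16413 - 0.01521j
  m=-2: Y*=-0.01833 - 0.00754j  Y=-0.15352 - 0.10395j  product 0.00203 + 0.00306j
  m=-1: Y*=0.31639 + 0.06256j  Y=-0.07661 + 0.24979j  product -0.03987 + 0.07424j
  m=+0: Y*=0.02171 + 0.00000j  Y=-0.19814 + 0.00000j  product -0.00430 + 0.00000j
  m=+1: Y*=-0.31639 + 0.06256j  Y=0.07661 + 0.24979j  product -0.03987 - 0.07424j
  m=+2: Y*=-0.01833 + 0.00754j  Y=-0.15352 + 0.10395j  product 0.00203 - 0.00306j
  m=+3: Y*=0.34750 - 0.23048j  Y=0.30786 + 0.24794j  product 0.16413 + 0.01521j
Total Σ_m = 0.24828 + 0.00000j. Multiply by 1.795196: 0.44571 + 0.00000j. P_3(cos γ) = 0.445711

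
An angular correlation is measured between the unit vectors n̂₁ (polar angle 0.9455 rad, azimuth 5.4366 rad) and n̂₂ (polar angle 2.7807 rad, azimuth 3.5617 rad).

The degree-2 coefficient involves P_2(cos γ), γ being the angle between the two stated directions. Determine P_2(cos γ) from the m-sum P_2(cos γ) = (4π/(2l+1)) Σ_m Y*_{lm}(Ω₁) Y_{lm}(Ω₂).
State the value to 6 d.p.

0.101717

Expand P_2 via completeness: Σ_{m} conj(Y_{2,m}) at Ω₁ times Y_{2,m} at Ω₂ —
  m=-2: (-0.030997-0.252030i) × (+0.032139-0.035871i) = -0.010037-0.006988i  (running Σ = -0.010037-0.006988i)
  m=-1: (+0.242916-0.274622i) × (+0.233029-0.104094i) = +0.028020-0.089281i  (running Σ = +0.017983-0.096269i)
  m=0: (+0.008787-0.000000i) × (+0.512808+0.000000i) = +0.004506+0.000000i  (running Σ = +0.022489-0.096269i)
  m=1: (-0.242916-0.274622i) × (-0.233029-0.104094i) = +0.028020+0.089281i  (running Σ = +0.050509-0.006988i)
  m=2: (-0.030997+0.252030i) × (+0.032139+0.035871i) = -0.010037+0.006988i  (running Σ = +0.040472-0.000000i)
Total Σ_m = +0.040472-0.000000i. Multiply by 2.513274: +0.101717-0.000000i. P_2(cos γ) = 0.101717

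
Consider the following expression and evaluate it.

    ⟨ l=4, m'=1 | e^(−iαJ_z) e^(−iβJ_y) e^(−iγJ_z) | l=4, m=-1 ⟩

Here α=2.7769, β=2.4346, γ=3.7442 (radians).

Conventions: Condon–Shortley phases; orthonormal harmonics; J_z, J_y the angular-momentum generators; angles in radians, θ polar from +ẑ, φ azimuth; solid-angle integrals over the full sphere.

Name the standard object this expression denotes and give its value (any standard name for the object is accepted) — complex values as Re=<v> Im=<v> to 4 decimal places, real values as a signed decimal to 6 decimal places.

Wigner D-matrix element, Re=0.1742 Im=0.2527

This is a Wigner D-matrix element — the rotation-matrix element ⟨l m'| R(α,β,γ) |l m⟩ in the angular-momentum basis.
First d^4_{1,-1}(β=2.4346), then the phase factors e^{-i(1)α} and e^{-i(-1)γ}:
With c≡cos(β/2)=0.346180 and s≡sin(β/2)=0.938168, N=[120·6·6·120]^{1/2}=720.000000
Admissible k: 0..3 (factorial args all ≥0)
  k=0: (−1)^2·720.0000/(72)·0.3462^6·0.9382^2 = +0.015149
  k=1: (−1)^3·720.0000/(24)·0.3462^4·0.9382^4 = -0.333774
  k=2: (−1)^4·720.0000/(48)·0.3462^2·0.9382^6 = +1.225686
  k=3: (−1)^5·720.0000/(720)·0.3462^0·0.9382^8 = -0.600130
d^4_{1,-1}(2.4346) = +0.015149 -0.333774 +1.225686 -0.600130 = +0.306931
Attach z-rotation phases: D = e^{-i(1)(2.7769)}·(+0.306931)·e^{-i(-1)(3.7442)} = +0.174191+0.252714i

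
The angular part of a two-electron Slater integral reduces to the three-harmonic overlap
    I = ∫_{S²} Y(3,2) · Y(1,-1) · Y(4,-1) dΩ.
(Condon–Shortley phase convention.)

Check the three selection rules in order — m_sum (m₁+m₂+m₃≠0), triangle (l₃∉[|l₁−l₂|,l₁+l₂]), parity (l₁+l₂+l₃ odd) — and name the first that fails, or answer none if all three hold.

none

azimuthal sum: 2 − 1 − 1 = 0  ✓
2 ≤ 4 ≤ 4 (triangle on l)  ✓
L = 3 + 1 + 4 = 8 (even)  ✓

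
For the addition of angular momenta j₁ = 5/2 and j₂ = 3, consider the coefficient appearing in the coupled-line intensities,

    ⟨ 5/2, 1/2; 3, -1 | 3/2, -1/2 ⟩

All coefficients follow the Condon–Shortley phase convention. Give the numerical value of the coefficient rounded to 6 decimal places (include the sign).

−√(1/105) = -0.097590

√[4·4!1!2!/8! · 3!2!2!4!1!2!] = √(192/35)
  +(−1)^1/∏(1,3,1,1,0,1)! = -1/6  (running -1/6)
  +(−1)^2/∏(2,2,0,0,1,2)! = 1/8  (running -1/24)
⟨..|..⟩ = √(192/35)·(-1/24) = -0.097590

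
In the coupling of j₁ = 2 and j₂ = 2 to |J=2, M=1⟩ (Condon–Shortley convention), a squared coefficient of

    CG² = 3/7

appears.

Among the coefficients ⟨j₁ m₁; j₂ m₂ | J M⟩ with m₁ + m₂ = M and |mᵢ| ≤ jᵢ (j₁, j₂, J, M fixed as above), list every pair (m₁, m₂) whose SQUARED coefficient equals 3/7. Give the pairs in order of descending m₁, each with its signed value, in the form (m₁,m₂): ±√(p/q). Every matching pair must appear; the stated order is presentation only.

(2,-1): +√(3/7); (-1,2): +√(3/7)

Admissible pairs with m₁+m₂ = M = 1: (-1,2), (0,1), (1,0), (2,-1)
  (m₁,m₂)=(2,-1): CG² = 3/7, CG = +√(3/7)   ← matches the target
  (m₁,m₂)=(1,0): CG² = 1/14, CG = −√(1/14)
  (m₁,m₂)=(0,1): CG² = 1/14, CG = −√(1/14)
  (m₁,m₂)=(-1,2): CG² = 3/7, CG = +√(3/7)   ← matches the target
Pairs with CG² = 3/7: (2,-1): +√(3/7); (-1,2): +√(3/7)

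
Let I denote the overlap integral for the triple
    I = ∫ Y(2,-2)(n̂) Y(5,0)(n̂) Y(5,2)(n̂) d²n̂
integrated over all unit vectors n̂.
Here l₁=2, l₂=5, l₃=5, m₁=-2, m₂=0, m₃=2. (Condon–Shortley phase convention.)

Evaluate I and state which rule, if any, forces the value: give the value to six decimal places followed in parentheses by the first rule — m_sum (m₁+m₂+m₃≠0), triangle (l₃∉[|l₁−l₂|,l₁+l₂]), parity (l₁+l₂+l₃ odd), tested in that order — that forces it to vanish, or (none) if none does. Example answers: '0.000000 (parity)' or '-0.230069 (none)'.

-0.191372 (none)

Checks pass: Σm=0; 12 even; l₃=5∈[3,7].
(2·2+1)(2·5+1)(2·5+1) = 605
Δ: 2! 2! 8! / 13! → 1/38610
sum: t=0:+1/2880 t=1:−1/576 t=2:+1/2880 = -1/960
3j²(2 5 5; 0 0 0) = Δ·Π!·Σ² = 10/429  (sign +1)
sum: t=2:+1/2880 = 1/2880
3j²(2 5 5; -2 0 2) = Δ·Π!·Σ² = 14/429  (sign -1)
combine: 4πI² = 605·10/429·14/429 = 700/1521
take √, sign -1: I = -0.19137248
No selection rule forces the value: the integral is nonzero (none).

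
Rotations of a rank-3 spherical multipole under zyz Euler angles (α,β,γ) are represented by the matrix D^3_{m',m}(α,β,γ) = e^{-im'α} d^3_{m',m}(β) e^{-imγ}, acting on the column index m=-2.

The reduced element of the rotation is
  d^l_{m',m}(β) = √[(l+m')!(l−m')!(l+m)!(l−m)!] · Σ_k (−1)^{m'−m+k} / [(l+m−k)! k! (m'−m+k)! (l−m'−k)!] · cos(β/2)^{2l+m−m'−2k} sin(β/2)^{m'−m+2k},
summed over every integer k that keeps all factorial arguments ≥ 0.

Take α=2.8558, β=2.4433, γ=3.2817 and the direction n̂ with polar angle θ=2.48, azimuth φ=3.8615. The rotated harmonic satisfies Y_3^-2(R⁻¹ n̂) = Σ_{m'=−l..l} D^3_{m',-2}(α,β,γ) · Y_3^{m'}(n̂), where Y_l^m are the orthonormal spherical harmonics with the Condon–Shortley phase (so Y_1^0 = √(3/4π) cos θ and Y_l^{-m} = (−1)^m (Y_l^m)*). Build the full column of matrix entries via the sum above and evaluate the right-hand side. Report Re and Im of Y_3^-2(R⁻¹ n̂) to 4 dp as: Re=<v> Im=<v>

Need the full column D^3_{m',-2} for m'=−3..3 at α=2.8558, β=2.4433, γ=3.2817.
cos(β/2)=0.342096, sin(β/2)=0.939665
d^3_{-3,-2}: single k=1 term ⇒ +0.010784;  D = -0.009037+0.005884i
d^3_{-2,-2}: k∈[0..1] ⇒ +0.001603 -0.060465 = -0.058863;  D = -0.056382+0.016909i
d^3_{-1,-2}: k∈[0..1] ⇒ -0.013922 +0.210084 = +0.196161;  D = -0.196158+0.001094i
d^3_{0,-2}: k∈[0..1] ⇒ +0.066237 -0.499745 = -0.433508;  D = -0.416600-0.119892i
d^3_{1,-2}: k∈[0..1] ⇒ -0.210084 +0.792525 = +0.582442;  D = -0.491609-0.312344i
d^3_{2,-2}: k∈[0..1] ⇒ +0.456203 -0.688396 = -0.232194;  D = -0.152930-0.174718i
d^3_{3,-2}: single k=0 term ⇒ -0.613888;  D = +0.257698+0.557180i
Y_3^{m'}(θ=2.48,φ=3.8615) and Σ D·Y over m':
  (-0.0090+0.0059i)·(+0.0537+0.0805i)  (-0.0564+0.0169i)·(-0.0398+0.3018i)  (-0.1962+0.0011i)·(-0.3154+0.2766i)  (-0.4166-0.1199i)·(-0.0332+0.0000i)  (-0.4916-0.3123i)·(+0.3154+0.2766i)  (-0.1529-0.1747i)·(-0.0398-0.3018i)  (+0.2577+0.5572i)·(-0.0537+0.0805i)
Y_3^-2(R⁻¹ n̂) = -0.102415-0.259314i

Re=-0.1024 Im=-0.2593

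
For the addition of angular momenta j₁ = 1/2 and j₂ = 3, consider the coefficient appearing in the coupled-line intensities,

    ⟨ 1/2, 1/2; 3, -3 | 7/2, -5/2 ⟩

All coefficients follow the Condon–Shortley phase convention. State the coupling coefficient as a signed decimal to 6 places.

√[8·0!1!6!/8! · 1!0!0!6!1!6!] = √(518400/7)
  +(−1)^0/∏(0,0,0,0,1,6)! = 1/720  (running 1/720)
⟨..|..⟩ = √(518400/7)·(1/720) = +0.377964

+0.377964  (= +√(1/7))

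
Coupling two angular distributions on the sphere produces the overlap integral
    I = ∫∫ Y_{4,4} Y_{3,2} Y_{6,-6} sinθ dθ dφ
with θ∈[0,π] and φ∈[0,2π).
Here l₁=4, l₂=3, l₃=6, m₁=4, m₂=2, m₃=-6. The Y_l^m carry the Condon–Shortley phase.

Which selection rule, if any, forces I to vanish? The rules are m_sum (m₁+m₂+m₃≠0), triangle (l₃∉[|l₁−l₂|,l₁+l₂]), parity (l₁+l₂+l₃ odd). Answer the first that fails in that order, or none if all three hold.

Σmᵢ = 0  ✓
l₃∈[|l₁−l₂|,l₁+l₂]=[1,7], have l₃=6  ✓
Σlᵢ = 13 ⇒ odd  ✗

parity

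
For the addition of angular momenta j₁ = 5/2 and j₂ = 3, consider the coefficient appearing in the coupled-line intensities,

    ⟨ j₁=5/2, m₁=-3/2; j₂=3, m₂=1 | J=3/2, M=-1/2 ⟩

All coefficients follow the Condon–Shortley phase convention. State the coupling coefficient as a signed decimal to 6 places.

-0.483046

triangle: 4!*1!*2!/8! = 48/40320
(j±m)!: 1!*4!*4!*2!*1!*2! = 2304
prefactor² = (2J+1)*Δ*N² = 384/35
  k=3: −1/(3!*1!*1!*1!*0!*1!) = -1/6
  k=4: +1/(4!*0!*0!*0!*1!*2!) = 1/48
Σ = -7/48  ⇒  CG² = 384/35*(-7/48)² = 7/30
CG = −√(7/30) = -0.483046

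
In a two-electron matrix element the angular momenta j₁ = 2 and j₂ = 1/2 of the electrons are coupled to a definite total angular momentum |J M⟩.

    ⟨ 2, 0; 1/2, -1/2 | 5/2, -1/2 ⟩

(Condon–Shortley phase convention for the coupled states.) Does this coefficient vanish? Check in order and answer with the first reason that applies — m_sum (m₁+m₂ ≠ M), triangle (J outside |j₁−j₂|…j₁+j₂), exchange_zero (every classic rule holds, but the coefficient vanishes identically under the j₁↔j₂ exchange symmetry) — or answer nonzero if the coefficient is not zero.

m-sum: m₁+m₂ = 0+(-1/2) = -1/2, M = -1/2  ✓
triangle: |j₁−j₂| = 3/2 ≤ J = 5/2 ≤ j₁+j₂ = 5/2  ✓
exchange: j₁≠j₂ or m₁≠m₂ — the exchange symmetry imposes no constraint here
value check: CG = +√(3/5) = +0.774597 ≠ 0

nonzero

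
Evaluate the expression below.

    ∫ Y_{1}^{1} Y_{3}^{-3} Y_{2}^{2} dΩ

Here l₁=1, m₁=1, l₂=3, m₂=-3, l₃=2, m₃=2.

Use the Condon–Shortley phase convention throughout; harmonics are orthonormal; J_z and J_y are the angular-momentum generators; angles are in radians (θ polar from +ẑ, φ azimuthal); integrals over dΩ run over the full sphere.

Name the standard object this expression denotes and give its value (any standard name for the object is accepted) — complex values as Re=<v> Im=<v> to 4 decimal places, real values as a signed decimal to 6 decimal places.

This is a Gaunt coefficient — the integral of a triple product of spherical harmonics over the sphere.
Rules hold: Σm=0, L=6 even, 2≤2≤4.
N = 3·7·5 = 105
Δ = 2!·0!·4!/7! = 1/105
Racah Σ t=1..1: t=1:−1/4 = -1/4
⇒ 3j(1 3 2; 0 0 0)² = 3/35, sgn -1
Racah Σ t=0..0: t=0:+1/48 = 1/48
⇒ 3j(1 3 2; 1 -3 2)² = 1/7, sgn +1
4πI² = N·(3j₀)²·(3jₘ)² = 9/7
I = -1·√(1.28571/4π) = -0.31986543

Gaunt coefficient, -0.319865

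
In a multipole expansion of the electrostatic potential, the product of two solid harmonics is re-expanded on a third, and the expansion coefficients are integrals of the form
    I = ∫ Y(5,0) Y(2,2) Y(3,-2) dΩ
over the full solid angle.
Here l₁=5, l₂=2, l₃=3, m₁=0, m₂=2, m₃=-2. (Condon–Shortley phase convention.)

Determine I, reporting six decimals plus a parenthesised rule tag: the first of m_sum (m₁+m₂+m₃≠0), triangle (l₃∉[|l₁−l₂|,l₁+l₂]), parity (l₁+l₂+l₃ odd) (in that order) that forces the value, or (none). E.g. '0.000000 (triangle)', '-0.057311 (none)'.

m-sum 0 ✓  L=10 even ✓  3≤3≤7 ✓
Π(2lᵢ+1) = 11×5×7 = 385
triangle coeff Δ(5,2,3) = 1/2310
Σ_t [2,2]: t=2:+1/144 = 1/144
(3j)²=10/231 [(5 2 3; 0 0 0)], sign=-1
Σ_t [4,4]: t=4:+1/2880 = 1/2880
(3j)²=1/462 [(5 2 3; 0 2 -2)], sign=-1
⇒ 4πI² = 25/693
I = (+1)√(25/693/(4π)) = 0.05357948
No selection rule forces the value: the integral is nonzero (none).

0.053579 (none)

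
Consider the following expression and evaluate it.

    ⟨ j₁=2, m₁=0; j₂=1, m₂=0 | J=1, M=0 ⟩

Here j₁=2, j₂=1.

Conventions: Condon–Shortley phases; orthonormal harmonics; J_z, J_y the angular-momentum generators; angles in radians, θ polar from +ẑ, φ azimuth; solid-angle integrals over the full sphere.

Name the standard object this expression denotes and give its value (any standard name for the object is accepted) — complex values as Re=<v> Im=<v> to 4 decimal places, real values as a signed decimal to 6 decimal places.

This is a Clebsch–Gordan (vector-coupling) coefficient.
√[3·2!2!0!/5! · 2!2!1!1!1!1!] = √(2/5)
  +(−1)^1/∏(1,1,1,0,1,0)! = -1  (running -1)
⟨..|..⟩ = √(2/5)·(-1) = -0.632456

Clebsch–Gordan coefficient, −√(2/5) ≈ -0.632456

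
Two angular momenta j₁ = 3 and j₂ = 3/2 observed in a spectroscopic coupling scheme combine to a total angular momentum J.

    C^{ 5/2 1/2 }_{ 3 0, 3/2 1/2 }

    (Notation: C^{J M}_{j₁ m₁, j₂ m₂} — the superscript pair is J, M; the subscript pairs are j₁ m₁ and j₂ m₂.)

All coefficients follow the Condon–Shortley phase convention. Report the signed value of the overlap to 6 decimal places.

j₁+j₂−J=2  J+j₁−j₂=4  J−j₁+j₂=1  j₁+j₂+J+1=8
(j₁±m₁, j₂±m₂, J±M) = (3,3,2,1,3,2)
P² = 216/35
sum k=1..2:
  [1] −1/4 = -1/4
  [2] +1/12 = 1/12
S = -1/6
C² = P²·S² = 6/35 ; C = -0.414039

−√(6/35) = -0.414039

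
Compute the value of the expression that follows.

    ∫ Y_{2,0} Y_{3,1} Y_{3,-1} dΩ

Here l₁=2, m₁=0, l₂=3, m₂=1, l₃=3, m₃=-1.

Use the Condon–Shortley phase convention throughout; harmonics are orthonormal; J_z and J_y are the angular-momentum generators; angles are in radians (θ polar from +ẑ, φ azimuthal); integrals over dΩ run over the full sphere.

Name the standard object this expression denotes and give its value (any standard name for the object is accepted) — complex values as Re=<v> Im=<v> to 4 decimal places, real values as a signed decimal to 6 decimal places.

Gaunt coefficient, -0.126157

This is a Gaunt coefficient — the integral of a triple product of spherical harmonics over the sphere.
m-sum 0 ✓  L=8 even ✓  1≤3≤5 ✓
Π(2lᵢ+1) = 5×7×7 = 245
triangle coeff Δ(2,3,3) = 1/3780
Σ_t [0,2]: t=0:+1/24 t=1:−1/4 t=2:+1/24 = -1/6
(3j)²=4/105 [(2 3 3; 0 0 0)], sign=+1
Σ_t [0,2]: t=0:+1/96 t=1:−1/6 t=2:+1/16 = -3/32
(3j)²=3/140 [(2 3 3; 0 1 -1)], sign=-1
⇒ 4πI² = 1/5
I = (-1)√(1/5/(4π)) = -0.12615663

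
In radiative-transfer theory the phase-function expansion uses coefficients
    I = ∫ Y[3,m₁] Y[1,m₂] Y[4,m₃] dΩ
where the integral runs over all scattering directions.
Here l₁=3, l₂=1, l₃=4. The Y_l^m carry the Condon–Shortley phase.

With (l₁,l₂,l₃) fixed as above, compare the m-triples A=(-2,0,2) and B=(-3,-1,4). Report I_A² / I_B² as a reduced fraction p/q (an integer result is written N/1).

l's match ⇒ only the (l;m) 3-j factors differ between A and B.
A: triangle coeff Δ(3,1,4) = 1/252; Σ_t [0,0]: t=0:+1/120 = 1/120; (3j)²=1/21 [(3 1 4; -2 0 2)], sign=+1
B: triangle coeff Δ(3,1,4) = 1/252; Σ_t [0,0]: t=0:+1/1440 = 1/1440; (3j)²=1/9 [(3 1 4; -3 -1 4)], sign=+1
I_A²/I_B² = (1/21)/(1/9) = 3/7

3/7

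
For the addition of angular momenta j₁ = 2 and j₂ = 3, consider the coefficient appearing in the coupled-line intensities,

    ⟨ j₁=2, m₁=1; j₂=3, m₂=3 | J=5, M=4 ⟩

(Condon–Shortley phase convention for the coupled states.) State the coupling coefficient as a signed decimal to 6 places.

+0.632456

√[11·0!4!6!/11! · 3!1!6!0!9!1!] = √(7464960)
  +(−1)^0/∏(0,0,1,6,3,0)! = 1/4320  (running 1/4320)
⟨..|..⟩ = √(7464960)·(1/4320) = +0.632456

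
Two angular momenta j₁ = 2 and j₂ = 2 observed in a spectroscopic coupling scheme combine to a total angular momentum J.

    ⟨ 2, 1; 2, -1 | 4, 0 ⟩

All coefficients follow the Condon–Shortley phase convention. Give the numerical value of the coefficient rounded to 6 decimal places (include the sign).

+0.478091

√[9·0!4!4!/9! · 3!1!1!3!4!4!] = √(10368/35)
  +(−1)^0/∏(0,0,1,1,3,3)! = 1/36  (running 1/36)
⟨..|..⟩ = √(10368/35)·(1/36) = +0.478091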